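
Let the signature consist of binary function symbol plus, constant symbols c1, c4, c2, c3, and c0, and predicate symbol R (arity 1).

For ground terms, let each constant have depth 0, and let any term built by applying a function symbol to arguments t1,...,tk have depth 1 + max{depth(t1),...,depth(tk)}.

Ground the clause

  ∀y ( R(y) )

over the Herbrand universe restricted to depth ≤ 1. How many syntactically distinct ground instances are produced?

Ground terms of depth ≤ 1:
  Let N_k = |{terms of depth ≤ k}|. Then N_0 = 5 and N_k = 5 + N_{k-1}^2 for k ≥ 1 (one summand per function symbol, arity giving the exponent).
  N_0 = 5
  N_1 = 5 + 5^2 = 30
So there are 30 ground terms available for substitution.
The clause has 1 distinct variable (y), which appears in the body. In the free term algebra distinct substitutions yield syntactically distinct ground instances.
Number of ground instances = 30.

30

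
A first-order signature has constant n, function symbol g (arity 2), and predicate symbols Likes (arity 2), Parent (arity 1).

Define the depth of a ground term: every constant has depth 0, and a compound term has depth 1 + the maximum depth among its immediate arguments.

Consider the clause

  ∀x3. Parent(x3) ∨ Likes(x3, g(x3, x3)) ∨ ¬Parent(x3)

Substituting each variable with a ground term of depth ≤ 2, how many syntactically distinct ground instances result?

5

Ground terms of depth ≤ 2:
  Count level by level. With function symbols g/2, the terms of depth ≤ k are the 1 constant together with each function applied to depth-≤(k−1) tuples, so N_k = 1 + N_{k-1}^2.
  N_0 = 1
  N_1 = 1 + 1^2 = 2
  N_2 = 1 + 2^2 = 5
  Explicitly: n, g(n, n), g(n, g(n, n)), g(g(n, n), n), g(g(n, n), g(n, n)).
So there are 5 ground terms available for substitution.
The clause has 1 distinct variable (x3), which appears in the body. In the free term algebra distinct substitutions yield syntactically distinct ground instances.
Number of ground instances = 5.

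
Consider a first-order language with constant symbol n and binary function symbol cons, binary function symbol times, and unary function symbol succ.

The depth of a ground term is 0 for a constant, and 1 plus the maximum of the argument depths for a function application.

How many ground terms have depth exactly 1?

3

Count level by level. With function symbols cons/2, times/2, succ/1, the terms of depth ≤ k are the 1 constant together with each function applied to depth-≤(k−1) tuples, so N_k = 1 + N_{k-1}^2 + N_{k-1}^2 + N_{k-1}.
N_0 = 1
N_1 = 1 + 1^2 + 1^2 + 1 = 4
Terms of depth exactly 1: N_1 − N_0 = 4 − 1 = 3.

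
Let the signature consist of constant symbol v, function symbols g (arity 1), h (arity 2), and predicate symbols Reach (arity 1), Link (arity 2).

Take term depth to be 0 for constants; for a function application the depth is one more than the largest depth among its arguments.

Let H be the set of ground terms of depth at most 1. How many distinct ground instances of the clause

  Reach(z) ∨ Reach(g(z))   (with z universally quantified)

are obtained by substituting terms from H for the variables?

3

Ground terms of depth ≤ 1:
  Let N_k = |{terms of depth ≤ k}|. Then N_0 = 1 and N_k = 1 + N_{k-1} + N_{k-1}^2 for k ≥ 1 (one summand per function symbol, arity giving the exponent).
  N_0 = 1
  N_1 = 1 + 1 + 1^2 = 3
  Explicitly: v, g(v), h(v, v).
So there are 3 ground terms available for substitution.
The variable z ranges independently over the available ground terms, and distinct assignments produce distinct instances.
Number of ground instances = 3.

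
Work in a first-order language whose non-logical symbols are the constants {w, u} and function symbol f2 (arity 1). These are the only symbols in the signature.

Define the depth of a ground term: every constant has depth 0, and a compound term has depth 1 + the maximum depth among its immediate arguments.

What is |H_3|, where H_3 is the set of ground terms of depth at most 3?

Count level by level. With function symbols f2/1, the terms of depth ≤ k are the 2 constants together with each function applied to depth-≤(k−1) tuples, so N_k = 2 + N_{k-1}.
N_0 = 2
N_1 = 2 + 2 = 4
N_2 = 2 + 4 = 6
N_3 = 2 + 6 = 8
Explicitly: w, u, f2(w), f2(u), f2(f2(w)), f2(f2(u)), f2(f2(f2(w))), f2(f2(f2(u))).

8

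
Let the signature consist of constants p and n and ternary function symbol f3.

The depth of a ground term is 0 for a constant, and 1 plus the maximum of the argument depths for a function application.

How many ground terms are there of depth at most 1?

10

Let N_k count ground terms of depth at most k. Each non-constant term of depth ≤ k is some function symbol applied to depth-≤(k−1) arguments, giving N_k = 2 + N_{k-1}^3.
N_0 = 2
N_1 = 2 + 2^3 = 10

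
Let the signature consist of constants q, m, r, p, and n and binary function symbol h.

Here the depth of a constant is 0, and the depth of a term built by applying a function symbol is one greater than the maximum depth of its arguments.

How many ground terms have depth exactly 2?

Count level by level. With function symbols h/2, the terms of depth ≤ k are the 5 constants together with each function applied to depth-≤(k−1) tuples, so N_k = 5 + N_{k-1}^2.
N_0 = 5
N_1 = 5 + 5^2 = 30
N_2 = 5 + 30^2 = 905
Terms of depth exactly 2: N_2 − N_1 = 905 − 30 = 875.

875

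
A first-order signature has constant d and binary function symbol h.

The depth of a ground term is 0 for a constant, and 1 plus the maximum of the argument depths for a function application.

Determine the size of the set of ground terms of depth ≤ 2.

5

Write N_k for the number of ground terms of depth ≤ k. A term of depth ≤ k is either a constant or a function symbol applied to arguments of depth ≤ k−1, so N_k = 1 + N_{k-1}^2.
N_0 = 1
N_1 = 1 + 1^2 = 2
N_2 = 1 + 2^2 = 5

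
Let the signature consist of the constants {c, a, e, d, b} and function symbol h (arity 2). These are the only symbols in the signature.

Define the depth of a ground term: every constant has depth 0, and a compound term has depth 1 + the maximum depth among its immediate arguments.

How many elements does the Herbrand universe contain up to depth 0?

5

If N_k denotes the number of depth-≤k ground terms, the 5 constants give N_0 = 5, and each function symbol of arity r contributes N_{k-1}^r new terms at level k: N_k = 5 + N_{k-1}^2.
N_0 = 5
Explicitly: c, a, e, d, b.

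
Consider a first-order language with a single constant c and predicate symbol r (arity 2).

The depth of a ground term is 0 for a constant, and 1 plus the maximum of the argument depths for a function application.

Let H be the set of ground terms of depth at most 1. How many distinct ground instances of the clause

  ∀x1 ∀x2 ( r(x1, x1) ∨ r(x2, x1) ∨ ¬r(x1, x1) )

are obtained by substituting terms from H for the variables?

Ground terms of depth ≤ 1:
  With no function symbols every ground term is a constant, so there is exactly 1 ground term at every depth bound.
  N_0 = 1
  N_1 = 1
  Explicitly: c.
So there is exactly 1 ground term available for substitution.
There are 2 variables to instantiate (x1, x2), each occurring in at least one literal, so different choices give different ground instances.
Number of ground instances = 1^2 = 1.

1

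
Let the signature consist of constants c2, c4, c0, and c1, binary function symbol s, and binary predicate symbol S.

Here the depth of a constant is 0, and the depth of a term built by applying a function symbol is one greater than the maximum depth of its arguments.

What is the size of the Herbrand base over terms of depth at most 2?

163216

First count ground terms of depth ≤ 2.
Count level by level. With function symbols s/2, the terms of depth ≤ k are the 4 constants together with each function applied to depth-≤(k−1) tuples, so N_k = 4 + N_{k-1}^2.
N_0 = 4
N_1 = 4 + 4^2 = 20
N_2 = 4 + 20^2 = 404
So |H| = 404.
A ground atom is a predicate applied to a tuple of terms from H, so the count is the sum over predicates of |H|^arity:
  S: 404^2 = 163216
Total ground atoms: 163216.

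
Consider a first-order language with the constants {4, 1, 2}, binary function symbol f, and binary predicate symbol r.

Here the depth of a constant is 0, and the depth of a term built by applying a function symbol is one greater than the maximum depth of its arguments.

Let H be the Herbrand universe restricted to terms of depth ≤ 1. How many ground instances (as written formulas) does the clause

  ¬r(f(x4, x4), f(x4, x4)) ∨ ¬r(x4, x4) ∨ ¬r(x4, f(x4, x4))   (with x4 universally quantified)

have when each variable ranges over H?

Ground terms of depth ≤ 1:
  Write N_k for the number of ground terms of depth ≤ k. A term of depth ≤ k is either a constant or a function symbol applied to arguments of depth ≤ k−1, so N_k = 3 + N_{k-1}^2.
  N_0 = 3
  N_1 = 3 + 3^2 = 12
So there are 12 ground terms available for substitution.
The body mentions the single quantified variable x4; since ground terms form a free algebra, no two substitutions collapse to the same formula.
Number of ground instances = 12.

12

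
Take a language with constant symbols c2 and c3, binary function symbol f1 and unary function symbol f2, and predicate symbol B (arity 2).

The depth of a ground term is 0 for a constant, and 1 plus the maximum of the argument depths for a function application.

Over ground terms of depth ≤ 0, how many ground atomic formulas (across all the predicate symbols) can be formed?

4

First count ground terms of depth ≤ 0.
Count level by level. With function symbols f1/2, f2/1, the terms of depth ≤ k are the 2 constants together with each function applied to depth-≤(k−1) tuples, so N_k = 2 + N_{k-1}^2 + N_{k-1}.
N_0 = 2
Explicitly: c2, c3.
So |H| = 2.
For each predicate symbol, the number of ground atoms is |H| raised to its arity; summing:
  B: 2^2 = 4
Total ground atoms: 4.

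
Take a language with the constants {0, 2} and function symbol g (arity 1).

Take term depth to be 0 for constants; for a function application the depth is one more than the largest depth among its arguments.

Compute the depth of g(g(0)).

2

depth(g(0)) = 1 + depth(0) = 1 + 0 = 1
depth(g(g(0))) = 1 + depth(g(0)) = 1 + 1 = 2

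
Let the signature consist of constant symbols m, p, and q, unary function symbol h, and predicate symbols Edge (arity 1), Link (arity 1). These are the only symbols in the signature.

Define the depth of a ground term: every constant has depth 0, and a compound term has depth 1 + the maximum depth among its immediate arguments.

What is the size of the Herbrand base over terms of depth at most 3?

24

First count ground terms of depth ≤ 3.
Let N_k count ground terms of depth at most k. Each non-constant term of depth ≤ k is some function symbol applied to depth-≤(k−1) arguments, giving N_k = 3 + N_{k-1}.
N_0 = 3
N_1 = 3 + 3 = 6
N_2 = 3 + 6 = 9
N_3 = 3 + 9 = 12
So |H| = 12.
A ground atom is a predicate applied to a tuple of terms from H, so the count is the sum over predicates of |H|^arity:
  Edge: 12;  Link: 12
Total ground atoms: 12 + 12 = 24.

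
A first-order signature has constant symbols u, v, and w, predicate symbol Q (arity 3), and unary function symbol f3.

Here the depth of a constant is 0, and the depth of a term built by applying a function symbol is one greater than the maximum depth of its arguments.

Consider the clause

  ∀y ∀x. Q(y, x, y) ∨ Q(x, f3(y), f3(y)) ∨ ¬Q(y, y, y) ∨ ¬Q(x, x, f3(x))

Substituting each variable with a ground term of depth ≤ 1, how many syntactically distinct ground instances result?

36

Ground terms of depth ≤ 1:
  Let N_k count ground terms of depth at most k. Each non-constant term of depth ≤ k is some function symbol applied to depth-≤(k−1) arguments, giving N_k = 3 + N_{k-1}.
  N_0 = 3
  N_1 = 3 + 3 = 6
  Explicitly: u, v, w, f3(u), f3(v), f3(w).
So there are 6 ground terms available for substitution.
The clause has 2 distinct variables (y, x), each appearing in the body. In the free term algebra distinct substitutions yield syntactically distinct ground instances.
Number of ground instances = 6^2 = 36.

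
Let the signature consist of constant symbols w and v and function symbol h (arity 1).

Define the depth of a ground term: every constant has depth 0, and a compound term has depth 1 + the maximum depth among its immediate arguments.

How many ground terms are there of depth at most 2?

6

Write N_k for the number of ground terms of depth ≤ k. A term of depth ≤ k is either a constant or a function symbol applied to arguments of depth ≤ k−1, so N_k = 2 + N_{k-1}.
N_0 = 2
N_1 = 2 + 2 = 4
N_2 = 2 + 4 = 6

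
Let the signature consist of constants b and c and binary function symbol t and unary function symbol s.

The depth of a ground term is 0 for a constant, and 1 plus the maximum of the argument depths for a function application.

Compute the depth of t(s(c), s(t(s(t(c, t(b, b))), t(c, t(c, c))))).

6

depth(s(c)) = 1 + depth(c) = 1 + 0 = 1
depth(t(b, b)) = 1 + max(0, 0) = 1
depth(t(c, t(b, b))) = 1 + max(0, 1) = 2
depth(s(t(c, t(b, b)))) = 1 + depth(t(c, t(b, b))) = 1 + 2 = 3
depth(t(c, c)) = 1 + max(0, 0) = 1
depth(t(c, t(c, c))) = 1 + max(0, 1) = 2
depth(t(s(t(c, t(b, b))), t(c, t(c, c)))) = 1 + max(3, 2) = 4
depth(s(t(s(t(c, t(b, b))), t(c, t(c, c))))) = 1 + depth(t(s(t(c, t(b, b))), t(c, t(c, c)))) = 1 + 4 = 5
depth(t(s(c), s(t(s(t(c, t(b, b))), t(c, t(c, c)))))) = 1 + max(1, 5) = 6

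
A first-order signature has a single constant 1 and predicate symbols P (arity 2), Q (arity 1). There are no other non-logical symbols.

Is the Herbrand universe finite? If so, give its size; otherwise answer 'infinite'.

There are no function symbols, so the only ground term is the single constant.
The Herbrand universe is {1}, finite with 1 element.

1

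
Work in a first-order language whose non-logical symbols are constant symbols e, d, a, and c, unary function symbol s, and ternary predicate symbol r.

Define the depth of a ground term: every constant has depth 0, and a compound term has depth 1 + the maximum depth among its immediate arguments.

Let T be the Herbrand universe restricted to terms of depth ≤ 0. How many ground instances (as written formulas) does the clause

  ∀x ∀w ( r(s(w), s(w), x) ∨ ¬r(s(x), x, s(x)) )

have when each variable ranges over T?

16

Ground terms of depth ≤ 0:
  Let N_k count ground terms of depth at most k. Each non-constant term of depth ≤ k is some function symbol applied to depth-≤(k−1) arguments, giving N_k = 4 + N_{k-1}.
  N_0 = 4
So there are 4 ground terms available for substitution.
The clause has 2 distinct variables (x, w), each appearing in the body. In the free term algebra distinct substitutions yield syntactically distinct ground instances.
Number of ground instances = 4^2 = 16.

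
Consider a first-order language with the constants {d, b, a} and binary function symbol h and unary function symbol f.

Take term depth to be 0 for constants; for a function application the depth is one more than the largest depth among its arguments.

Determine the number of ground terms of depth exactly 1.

If N_k denotes the number of depth-≤k ground terms, the 3 constants give N_0 = 3, and each function symbol of arity r contributes N_{k-1}^r new terms at level k: N_k = 3 + N_{k-1}^2 + N_{k-1}.
N_0 = 3
N_1 = 3 + 3^2 + 3 = 15
Terms of depth exactly 1: N_1 − N_0 = 15 − 3 = 12.

12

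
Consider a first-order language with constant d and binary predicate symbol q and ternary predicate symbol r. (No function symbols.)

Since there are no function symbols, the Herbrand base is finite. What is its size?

With no function symbols, the Herbrand universe is just the 1 constant.
Ground atoms per predicate: q: 1^2 = 1, r: 1^3 = 1.
Herbrand base size = 1 + 1 = 2.

2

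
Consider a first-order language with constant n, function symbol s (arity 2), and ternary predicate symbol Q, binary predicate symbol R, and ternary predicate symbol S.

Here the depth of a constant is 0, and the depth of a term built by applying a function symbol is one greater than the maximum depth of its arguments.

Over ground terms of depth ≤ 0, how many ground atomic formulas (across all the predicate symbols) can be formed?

First count ground terms of depth ≤ 0.
If N_k denotes the number of depth-≤k ground terms, the 1 constant gives N_0 = 1, and each function symbol of arity r contributes N_{k-1}^r new terms at level k: N_k = 1 + N_{k-1}^2.
N_0 = 1
So |H| = 1.
Each predicate of arity r yields |H|^r ground atoms (one per choice of an r-tuple from H):
  Q: 1^3 = 1;  R: 1^2 = 1;  S: 1^3 = 1
Total ground atoms: 1 + 1 + 1 = 3.

3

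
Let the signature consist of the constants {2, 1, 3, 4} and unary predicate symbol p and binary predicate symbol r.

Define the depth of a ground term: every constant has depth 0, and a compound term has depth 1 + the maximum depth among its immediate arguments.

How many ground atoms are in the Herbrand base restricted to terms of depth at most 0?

20

First count ground terms of depth ≤ 0.
With no function symbols every ground term is a constant, so there are exactly 4 ground terms at every depth bound.
N_0 = 4
Explicitly: 2, 1, 3, 4.
So |H| = 4.
A ground atom is a predicate applied to a tuple of terms from H, so the count is the sum over predicates of |H|^arity:
  p: 4;  r: 4^2 = 16
Total ground atoms: 4 + 16 = 20.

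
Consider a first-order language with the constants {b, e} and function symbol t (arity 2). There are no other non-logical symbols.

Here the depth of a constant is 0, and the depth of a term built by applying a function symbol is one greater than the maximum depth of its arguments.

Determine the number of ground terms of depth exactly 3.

Let N_k = |{terms of depth ≤ k}|. Then N_0 = 2 and N_k = 2 + N_{k-1}^2 for k ≥ 1 (one summand per function symbol, arity giving the exponent).
N_0 = 2
N_1 = 2 + 2^2 = 6
N_2 = 2 + 6^2 = 38
N_3 = 2 + 38^2 = 1446
Terms of depth exactly 3: N_3 − N_2 = 1446 − 38 = 1408.

1408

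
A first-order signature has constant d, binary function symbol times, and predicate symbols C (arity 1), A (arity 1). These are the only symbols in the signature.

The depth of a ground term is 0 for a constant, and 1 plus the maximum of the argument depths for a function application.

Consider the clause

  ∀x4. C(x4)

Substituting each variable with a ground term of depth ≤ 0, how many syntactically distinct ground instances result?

1

Ground terms of depth ≤ 0:
  If N_k denotes the number of depth-≤k ground terms, the 1 constant gives N_0 = 1, and each function symbol of arity r contributes N_{k-1}^r new terms at level k: N_k = 1 + N_{k-1}^2.
  N_0 = 1
So there is exactly 1 ground term available for substitution.
The body mentions the single quantified variable x4; since ground terms form a free algebra, no two substitutions collapse to the same formula.
Number of ground instances = 1.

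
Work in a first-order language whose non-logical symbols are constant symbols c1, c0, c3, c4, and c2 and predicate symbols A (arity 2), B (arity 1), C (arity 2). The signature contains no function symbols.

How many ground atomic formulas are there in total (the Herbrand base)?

With no function symbols, the Herbrand universe is just the 5 constants.
Ground atoms per predicate: A: 5^2 = 25, B: 5, C: 5^2 = 25.
Herbrand base size = 25 + 5 + 25 = 55.

55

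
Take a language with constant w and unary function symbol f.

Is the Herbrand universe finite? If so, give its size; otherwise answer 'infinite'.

The signature has at least one function symbol (f, arity 1) and at least one constant (w).
Iterating f gives infinitely many distinct ground terms: w, f(w), f(f(w)), ...
So the Herbrand universe is infinite.

infinite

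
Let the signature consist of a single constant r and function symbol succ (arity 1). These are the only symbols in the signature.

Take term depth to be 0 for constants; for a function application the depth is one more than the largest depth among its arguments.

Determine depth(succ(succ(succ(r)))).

depth(succ(r)) = 1 + depth(r) = 1 + 0 = 1
depth(succ(succ(r))) = 1 + depth(succ(r)) = 1 + 1 = 2
depth(succ(succ(succ(r)))) = 1 + depth(succ(succ(r))) = 1 + 2 = 3

3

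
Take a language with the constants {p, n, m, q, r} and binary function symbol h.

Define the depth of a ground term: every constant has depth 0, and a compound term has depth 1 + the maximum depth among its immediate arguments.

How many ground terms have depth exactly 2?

875

Let N_k = |{terms of depth ≤ k}|. Then N_0 = 5 and N_k = 5 + N_{k-1}^2 for k ≥ 1 (one summand per function symbol, arity giving the exponent).
N_0 = 5
N_1 = 5 + 5^2 = 30
N_2 = 5 + 30^2 = 905
Terms of depth exactly 2: N_2 − N_1 = 905 − 30 = 875.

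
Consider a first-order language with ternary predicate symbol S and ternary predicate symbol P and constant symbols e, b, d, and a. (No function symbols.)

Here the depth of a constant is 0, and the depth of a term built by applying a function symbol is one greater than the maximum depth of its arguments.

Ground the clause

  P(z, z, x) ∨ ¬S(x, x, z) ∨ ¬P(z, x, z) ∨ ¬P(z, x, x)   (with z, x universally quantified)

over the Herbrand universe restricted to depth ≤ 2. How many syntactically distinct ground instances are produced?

16

Ground terms of depth ≤ 2:
  With no function symbols every ground term is a constant, so there are exactly 4 ground terms at every depth bound.
  N_0 = 4
  N_1 = 4
  N_2 = 4
  Explicitly: e, b, d, a.
So there are 4 ground terms available for substitution.
The clause has 2 distinct variables (z, x), each appearing in the body. In the free term algebra distinct substitutions yield syntactically distinct ground instances.
Number of ground instances = 4^2 = 16.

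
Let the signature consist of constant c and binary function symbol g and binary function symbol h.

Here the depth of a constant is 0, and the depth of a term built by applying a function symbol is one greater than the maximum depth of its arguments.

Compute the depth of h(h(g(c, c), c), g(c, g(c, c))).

depth(g(c, c)) = 1 + max(0, 0) = 1
depth(h(g(c, c), c)) = 1 + max(1, 0) = 2
depth(g(c, g(c, c))) = 1 + max(0, 1) = 2
depth(h(h(g(c, c), c), g(c, g(c, c)))) = 1 + max(2, 2) = 3

3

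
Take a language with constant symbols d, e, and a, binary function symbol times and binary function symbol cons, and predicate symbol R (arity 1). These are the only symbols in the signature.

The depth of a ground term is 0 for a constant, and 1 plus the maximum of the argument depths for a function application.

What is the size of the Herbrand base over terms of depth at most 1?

21

First count ground terms of depth ≤ 1.
Write N_k for the number of ground terms of depth ≤ k. A term of depth ≤ k is either a constant or a function symbol applied to arguments of depth ≤ k−1, so N_k = 3 + N_{k-1}^2 + N_{k-1}^2.
N_0 = 3
N_1 = 3 + 3^2 + 3^2 = 21
So |H| = 21.
For each predicate symbol, the number of ground atoms is |H| raised to its arity; summing:
  R: 21
Total ground atoms: 21.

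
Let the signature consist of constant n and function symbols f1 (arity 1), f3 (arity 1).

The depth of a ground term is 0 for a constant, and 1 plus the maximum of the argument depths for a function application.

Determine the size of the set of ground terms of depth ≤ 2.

Let N_k = |{terms of depth ≤ k}|. Then N_0 = 1 and N_k = 1 + N_{k-1} + N_{k-1} for k ≥ 1 (one summand per function symbol, arity giving the exponent).
N_0 = 1
N_1 = 1 + 1 + 1 = 3
N_2 = 1 + 3 + 3 = 7

7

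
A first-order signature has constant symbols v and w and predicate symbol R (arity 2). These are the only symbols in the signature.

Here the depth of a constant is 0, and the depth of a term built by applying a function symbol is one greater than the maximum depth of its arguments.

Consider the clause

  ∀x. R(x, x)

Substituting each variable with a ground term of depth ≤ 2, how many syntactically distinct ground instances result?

Ground terms of depth ≤ 2:
  With no function symbols every ground term is a constant, so there are exactly 2 ground terms at every depth bound.
  N_0 = 2
  N_1 = 2
  N_2 = 2
  Explicitly: v, w.
So there are 2 ground terms available for substitution.
The clause has 1 distinct variable (x), which appears in the body. In the free term algebra distinct substitutions yield syntactically distinct ground instances.
Number of ground instances = 2.

2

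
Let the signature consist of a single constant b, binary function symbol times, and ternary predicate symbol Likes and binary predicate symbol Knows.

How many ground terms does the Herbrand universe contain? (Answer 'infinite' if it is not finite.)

The signature has at least one function symbol (times, arity 2) and at least one constant (b).
Iterating times gives infinitely many distinct ground terms: b, times(b, b), times(times(b, b), times(b, b)), ...
So the Herbrand universe is infinite.

infinite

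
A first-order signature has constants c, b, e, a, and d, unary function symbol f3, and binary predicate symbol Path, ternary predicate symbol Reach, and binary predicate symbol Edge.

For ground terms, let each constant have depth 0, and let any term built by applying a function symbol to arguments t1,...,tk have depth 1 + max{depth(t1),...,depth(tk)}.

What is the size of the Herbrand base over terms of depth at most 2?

3825

First count ground terms of depth ≤ 2.
Let N_k count ground terms of depth at most k. Each non-constant term of depth ≤ k is some function symbol applied to depth-≤(k−1) arguments, giving N_k = 5 + N_{k-1}.
N_0 = 5
N_1 = 5 + 5 = 10
N_2 = 5 + 10 = 15
So |H| = 15.
For each predicate symbol, the number of ground atoms is |H| raised to its arity; summing:
  Path: 15^2 = 225;  Reach: 15^3 = 3375;  Edge: 15^2 = 225
Total ground atoms: 225 + 3375 + 225 = 3825.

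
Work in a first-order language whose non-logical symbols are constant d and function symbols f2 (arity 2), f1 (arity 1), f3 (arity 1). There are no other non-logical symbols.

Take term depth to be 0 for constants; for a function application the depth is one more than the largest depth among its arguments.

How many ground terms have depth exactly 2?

21

Let N_k = |{terms of depth ≤ k}|. Then N_0 = 1 and N_k = 1 + N_{k-1}^2 + N_{k-1} + N_{k-1} for k ≥ 1 (one summand per function symbol, arity giving the exponent).
N_0 = 1
N_1 = 1 + 1^2 + 1 + 1 = 4
N_2 = 1 + 4^2 + 4 + 4 = 25
Terms of depth exactly 2: N_2 − N_1 = 25 − 4 = 21.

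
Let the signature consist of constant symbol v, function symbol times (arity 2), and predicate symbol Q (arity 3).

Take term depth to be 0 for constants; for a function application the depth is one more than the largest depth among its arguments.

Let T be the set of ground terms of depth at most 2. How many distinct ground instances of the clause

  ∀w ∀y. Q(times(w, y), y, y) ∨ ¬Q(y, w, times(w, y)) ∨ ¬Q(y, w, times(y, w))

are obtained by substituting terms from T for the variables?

Ground terms of depth ≤ 2:
  If N_k denotes the number of depth-≤k ground terms, the 1 constant gives N_0 = 1, and each function symbol of arity r contributes N_{k-1}^r new terms at level k: N_k = 1 + N_{k-1}^2.
  N_0 = 1
  N_1 = 1 + 1^2 = 2
  N_2 = 1 + 2^2 = 5
  Explicitly: v, times(v, v), times(v, times(v, v)), times(times(v, v), v), times(times(v, v), times(v, v)).
So there are 5 ground terms available for substitution.
The clause has 2 distinct variables (w, y), each appearing in the body. In the free term algebra distinct substitutions yield syntactically distinct ground instances.
Number of ground instances = 5^2 = 25.

25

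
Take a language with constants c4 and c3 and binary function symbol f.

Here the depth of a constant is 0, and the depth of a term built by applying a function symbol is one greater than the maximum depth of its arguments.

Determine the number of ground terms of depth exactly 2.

32

Count level by level. With function symbols f/2, the terms of depth ≤ k are the 2 constants together with each function applied to depth-≤(k−1) tuples, so N_k = 2 + N_{k-1}^2.
N_0 = 2
N_1 = 2 + 2^2 = 6
N_2 = 2 + 6^2 = 38
Terms of depth exactly 2: N_2 − N_1 = 38 − 6 = 32.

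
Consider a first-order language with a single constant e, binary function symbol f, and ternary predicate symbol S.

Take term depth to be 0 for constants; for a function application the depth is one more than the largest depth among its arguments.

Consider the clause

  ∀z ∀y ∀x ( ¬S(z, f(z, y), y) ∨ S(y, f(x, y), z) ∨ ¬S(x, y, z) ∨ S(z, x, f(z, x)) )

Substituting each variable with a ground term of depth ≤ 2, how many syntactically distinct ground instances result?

Ground terms of depth ≤ 2:
  Let N_k count ground terms of depth at most k. Each non-constant term of depth ≤ k is some function symbol applied to depth-≤(k−1) arguments, giving N_k = 1 + N_{k-1}^2.
  N_0 = 1
  N_1 = 1 + 1^2 = 2
  N_2 = 1 + 2^2 = 5
  Explicitly: e, f(e, e), f(e, f(e, e)), f(f(e, e), e), f(f(e, e), f(e, e)).
So there are 5 ground terms available for substitution.
Each of z, y, x ranges independently over the available ground terms, and distinct assignments produce distinct instances.
Number of ground instances = 5^3 = 125.

125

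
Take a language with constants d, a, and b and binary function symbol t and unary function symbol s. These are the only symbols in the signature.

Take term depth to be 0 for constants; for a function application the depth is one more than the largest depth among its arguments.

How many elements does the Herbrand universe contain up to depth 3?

59295

Write N_k for the number of ground terms of depth ≤ k. A term of depth ≤ k is either a constant or a function symbol applied to arguments of depth ≤ k−1, so N_k = 3 + N_{k-1}^2 + N_{k-1}.
N_0 = 3
N_1 = 3 + 3^2 + 3 = 15
N_2 = 3 + 15^2 + 15 = 243
N_3 = 3 + 243^2 + 243 = 59295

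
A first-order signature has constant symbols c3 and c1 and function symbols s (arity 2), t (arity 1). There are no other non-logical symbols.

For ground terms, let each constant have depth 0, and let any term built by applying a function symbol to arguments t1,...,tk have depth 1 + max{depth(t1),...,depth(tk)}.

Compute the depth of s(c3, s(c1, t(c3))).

3

depth(t(c3)) = 1 + depth(c3) = 1 + 0 = 1
depth(s(c1, t(c3))) = 1 + max(0, 1) = 2
depth(s(c3, s(c1, t(c3)))) = 1 + max(0, 2) = 3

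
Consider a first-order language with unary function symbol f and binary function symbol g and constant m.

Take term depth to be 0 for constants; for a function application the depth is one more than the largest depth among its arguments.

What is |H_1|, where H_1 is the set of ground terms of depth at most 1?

3

Count level by level. With function symbols f/1, g/2, the terms of depth ≤ k are the 1 constant together with each function applied to depth-≤(k−1) tuples, so N_k = 1 + N_{k-1} + N_{k-1}^2.
N_0 = 1
N_1 = 1 + 1 + 1^2 = 3
Explicitly: m, f(m), g(m, m).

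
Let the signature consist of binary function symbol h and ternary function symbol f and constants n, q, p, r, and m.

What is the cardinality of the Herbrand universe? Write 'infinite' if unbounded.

infinite

The signature has at least one function symbol (h, arity 2) and at least one constant (n).
Iterating h gives infinitely many distinct ground terms: n, h(n, n), h(h(n, n), h(n, n)), ...
So the Herbrand universe is infinite.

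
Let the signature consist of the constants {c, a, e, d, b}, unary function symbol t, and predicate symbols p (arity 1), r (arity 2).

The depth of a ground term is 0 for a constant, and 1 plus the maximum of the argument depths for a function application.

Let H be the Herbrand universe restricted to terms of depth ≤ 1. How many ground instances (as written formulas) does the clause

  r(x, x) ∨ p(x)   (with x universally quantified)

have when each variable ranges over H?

Ground terms of depth ≤ 1:
  Write N_k for the number of ground terms of depth ≤ k. A term of depth ≤ k is either a constant or a function symbol applied to arguments of depth ≤ k−1, so N_k = 5 + N_{k-1}.
  N_0 = 5
  N_1 = 5 + 5 = 10
So there are 10 ground terms available for substitution.
The body mentions the single quantified variable x; since ground terms form a free algebra, no two substitutions collapse to the same formula.
Number of ground instances = 10.

10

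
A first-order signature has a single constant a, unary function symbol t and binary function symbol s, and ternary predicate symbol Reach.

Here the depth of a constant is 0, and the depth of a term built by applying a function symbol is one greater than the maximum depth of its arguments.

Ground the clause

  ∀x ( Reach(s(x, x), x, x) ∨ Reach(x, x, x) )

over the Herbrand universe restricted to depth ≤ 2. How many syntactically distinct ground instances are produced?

13

Ground terms of depth ≤ 2:
  Count level by level. With function symbols t/1, s/2, the terms of depth ≤ k are the 1 constant together with each function applied to depth-≤(k−1) tuples, so N_k = 1 + N_{k-1} + N_{k-1}^2.
  N_0 = 1
  N_1 = 1 + 1 + 1^2 = 3
  N_2 = 1 + 3 + 3^2 = 13
So there are 13 ground terms available for substitution.
There is 1 variable to instantiate (x),  occurring in at least one literal, so different choices give different ground instances.
Number of ground instances = 13.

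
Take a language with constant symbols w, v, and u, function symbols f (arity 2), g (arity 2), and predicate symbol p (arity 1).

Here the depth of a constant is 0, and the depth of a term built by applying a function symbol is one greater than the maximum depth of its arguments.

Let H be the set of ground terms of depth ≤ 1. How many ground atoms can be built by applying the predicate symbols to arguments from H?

First count ground terms of depth ≤ 1.
If N_k denotes the number of depth-≤k ground terms, the 3 constants give N_0 = 3, and each function symbol of arity r contributes N_{k-1}^r new terms at level k: N_k = 3 + N_{k-1}^2 + N_{k-1}^2.
N_0 = 3
N_1 = 3 + 3^2 + 3^2 = 21
So |H| = 21.
A ground atom is a predicate applied to a tuple of terms from H, so the count is the sum over predicates of |H|^arity:
  p: 21
Total ground atoms: 21.

21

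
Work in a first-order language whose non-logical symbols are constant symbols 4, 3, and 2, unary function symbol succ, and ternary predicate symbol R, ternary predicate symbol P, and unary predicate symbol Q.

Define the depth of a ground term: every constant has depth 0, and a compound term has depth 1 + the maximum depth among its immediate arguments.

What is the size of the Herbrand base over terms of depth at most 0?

57

First count ground terms of depth ≤ 0.
If N_k denotes the number of depth-≤k ground terms, the 3 constants give N_0 = 3, and each function symbol of arity r contributes N_{k-1}^r new terms at level k: N_k = 3 + N_{k-1}.
N_0 = 3
Explicitly: 4, 3, 2.
So |H| = 3.
Each predicate of arity r yields |H|^r ground atoms (one per choice of an r-tuple from H):
  R: 3^3 = 27;  P: 3^3 = 27;  Q: 3
Total ground atoms: 27 + 27 + 3 = 57.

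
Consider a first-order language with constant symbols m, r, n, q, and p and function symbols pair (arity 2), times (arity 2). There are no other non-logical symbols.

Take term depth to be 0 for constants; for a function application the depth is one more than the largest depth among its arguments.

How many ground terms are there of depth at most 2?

6055

Let N_k = |{terms of depth ≤ k}|. Then N_0 = 5 and N_k = 5 + N_{k-1}^2 + N_{k-1}^2 for k ≥ 1 (one summand per function symbol, arity giving the exponent).
N_0 = 5
N_1 = 5 + 5^2 + 5^2 = 55
N_2 = 5 + 55^2 + 55^2 = 6055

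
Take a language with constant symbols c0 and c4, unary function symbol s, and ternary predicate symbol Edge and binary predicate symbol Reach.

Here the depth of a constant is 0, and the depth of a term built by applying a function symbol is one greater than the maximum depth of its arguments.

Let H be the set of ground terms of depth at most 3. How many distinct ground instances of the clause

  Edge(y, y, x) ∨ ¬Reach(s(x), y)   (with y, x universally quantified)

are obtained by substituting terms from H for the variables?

Ground terms of depth ≤ 3:
  Let N_k = |{terms of depth ≤ k}|. Then N_0 = 2 and N_k = 2 + N_{k-1} for k ≥ 1 (one summand per function symbol, arity giving the exponent).
  N_0 = 2
  N_1 = 2 + 2 = 4
  N_2 = 2 + 4 = 6
  N_3 = 2 + 6 = 8
So there are 8 ground terms available for substitution.
There are 2 variables to instantiate (y, x), each occurring in at least one literal, so different choices give different ground instances.
Number of ground instances = 8^2 = 64.

64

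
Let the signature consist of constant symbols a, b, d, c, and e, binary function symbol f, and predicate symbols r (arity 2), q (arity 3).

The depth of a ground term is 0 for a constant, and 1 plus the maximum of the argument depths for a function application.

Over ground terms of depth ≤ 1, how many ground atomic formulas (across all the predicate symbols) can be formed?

27900

First count ground terms of depth ≤ 1.
If N_k denotes the number of depth-≤k ground terms, the 5 constants give N_0 = 5, and each function symbol of arity r contributes N_{k-1}^r new terms at level k: N_k = 5 + N_{k-1}^2.
N_0 = 5
N_1 = 5 + 5^2 = 30
So |H| = 30.
Ground atoms are formed by filling each argument slot of a predicate with a term from H, so an r-ary predicate gives |H|^r atoms:
  r: 30^2 = 900;  q: 30^3 = 27000
Total ground atoms: 900 + 27000 = 27900.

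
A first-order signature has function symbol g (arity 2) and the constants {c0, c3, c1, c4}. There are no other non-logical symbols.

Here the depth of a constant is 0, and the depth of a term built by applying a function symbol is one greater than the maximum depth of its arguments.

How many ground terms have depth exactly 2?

384

Write N_k for the number of ground terms of depth ≤ k. A term of depth ≤ k is either a constant or a function symbol applied to arguments of depth ≤ k−1, so N_k = 4 + N_{k-1}^2.
N_0 = 4
N_1 = 4 + 4^2 = 20
N_2 = 4 + 20^2 = 404
Terms of depth exactly 2: N_2 − N_1 = 404 − 20 = 384.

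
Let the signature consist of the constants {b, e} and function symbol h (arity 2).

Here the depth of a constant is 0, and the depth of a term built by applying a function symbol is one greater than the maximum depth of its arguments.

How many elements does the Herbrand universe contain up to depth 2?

If N_k denotes the number of depth-≤k ground terms, the 2 constants give N_0 = 2, and each function symbol of arity r contributes N_{k-1}^r new terms at level k: N_k = 2 + N_{k-1}^2.
N_0 = 2
N_1 = 2 + 2^2 = 6
N_2 = 2 + 6^2 = 38

38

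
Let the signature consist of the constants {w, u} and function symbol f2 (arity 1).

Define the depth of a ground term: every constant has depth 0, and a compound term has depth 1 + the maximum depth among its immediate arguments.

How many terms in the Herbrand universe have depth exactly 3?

2

Count level by level. With function symbols f2/1, the terms of depth ≤ k are the 2 constants together with each function applied to depth-≤(k−1) tuples, so N_k = 2 + N_{k-1}.
N_0 = 2
N_1 = 2 + 2 = 4
N_2 = 2 + 4 = 6
N_3 = 2 + 6 = 8
Terms of depth exactly 3: N_3 − N_2 = 8 − 6 = 2.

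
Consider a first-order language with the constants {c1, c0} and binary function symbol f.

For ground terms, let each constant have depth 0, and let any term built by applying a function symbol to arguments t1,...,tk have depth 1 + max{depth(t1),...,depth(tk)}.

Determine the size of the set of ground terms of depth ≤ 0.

If N_k denotes the number of depth-≤k ground terms, the 2 constants give N_0 = 2, and each function symbol of arity r contributes N_{k-1}^r new terms at level k: N_k = 2 + N_{k-1}^2.
N_0 = 2
Explicitly: c1, c0.

2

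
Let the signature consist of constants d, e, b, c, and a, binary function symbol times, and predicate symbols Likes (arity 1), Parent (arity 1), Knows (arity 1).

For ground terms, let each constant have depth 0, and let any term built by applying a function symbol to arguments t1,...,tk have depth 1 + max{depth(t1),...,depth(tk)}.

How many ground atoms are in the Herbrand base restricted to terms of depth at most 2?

2715

First count ground terms of depth ≤ 2.
Let N_k = |{terms of depth ≤ k}|. Then N_0 = 5 and N_k = 5 + N_{k-1}^2 for k ≥ 1 (one summand per function symbol, arity giving the exponent).
N_0 = 5
N_1 = 5 + 5^2 = 30
N_2 = 5 + 30^2 = 905
So |H| = 905.
For each predicate symbol, the number of ground atoms is |H| raised to its arity; summing:
  Likes: 905;  Parent: 905;  Knows: 905
Total ground atoms: 905 + 905 + 905 = 2715.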